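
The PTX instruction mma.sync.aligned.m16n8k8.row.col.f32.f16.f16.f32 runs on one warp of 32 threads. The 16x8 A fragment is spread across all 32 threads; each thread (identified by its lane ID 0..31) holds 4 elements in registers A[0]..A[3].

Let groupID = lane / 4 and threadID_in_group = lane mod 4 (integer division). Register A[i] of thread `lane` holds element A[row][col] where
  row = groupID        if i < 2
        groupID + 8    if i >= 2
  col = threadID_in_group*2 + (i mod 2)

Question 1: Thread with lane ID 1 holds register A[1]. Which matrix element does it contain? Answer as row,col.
L=1→G=1>>2=0, T=1&3=1
[1]→row 0+0=0  col 1·2+1=3

0,3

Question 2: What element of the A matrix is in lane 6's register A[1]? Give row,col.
1,5

L=6->g=6>>2=1, t=6&3=2
[1]->row 1+0=1  col 2·2+1=5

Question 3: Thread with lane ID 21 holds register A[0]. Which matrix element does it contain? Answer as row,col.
5,2

L=21=>grp=21>>2=5, tig=21&3=1
[0]=>row 5+0=5  col 1·2+0=2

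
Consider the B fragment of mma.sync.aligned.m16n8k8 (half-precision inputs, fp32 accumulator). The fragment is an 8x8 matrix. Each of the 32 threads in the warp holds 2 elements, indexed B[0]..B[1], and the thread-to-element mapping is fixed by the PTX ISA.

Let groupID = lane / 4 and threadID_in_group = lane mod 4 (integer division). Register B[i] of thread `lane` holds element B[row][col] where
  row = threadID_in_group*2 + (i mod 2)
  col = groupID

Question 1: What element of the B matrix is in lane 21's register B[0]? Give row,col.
2,5

21: gr=5,th=1
[0] (1*2+0,5) = (2,5)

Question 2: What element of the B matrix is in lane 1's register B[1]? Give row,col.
3,0

1: G=0,T=1
[1] (1*2+1,0) = (3,0)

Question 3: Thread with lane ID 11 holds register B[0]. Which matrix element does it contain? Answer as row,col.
6,2

lane 11: G=2 (11/4), T=3 (11%4)
i=0: r=3*2+0=6, c=G=2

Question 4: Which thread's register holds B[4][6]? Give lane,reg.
26,0

c=6->g=6  r=4->t=2,b0=0
L=6*4+2=26  i=0=0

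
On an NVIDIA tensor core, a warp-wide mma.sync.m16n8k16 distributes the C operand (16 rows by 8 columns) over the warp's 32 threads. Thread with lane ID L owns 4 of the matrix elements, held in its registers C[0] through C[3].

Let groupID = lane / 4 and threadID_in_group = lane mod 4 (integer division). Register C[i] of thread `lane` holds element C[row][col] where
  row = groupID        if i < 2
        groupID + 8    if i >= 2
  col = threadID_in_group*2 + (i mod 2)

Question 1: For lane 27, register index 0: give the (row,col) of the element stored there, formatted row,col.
lane 27: gr=6 (27/4), th=3 (27%4)
i=0: r=6+0=6, c=3*2+0=6

6,6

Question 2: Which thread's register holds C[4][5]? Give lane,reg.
18,1

r=4⇒gr=4,Rb=0  c=5⇒th=2,odd=1
L=4*4+2=18  i=0*2+1=1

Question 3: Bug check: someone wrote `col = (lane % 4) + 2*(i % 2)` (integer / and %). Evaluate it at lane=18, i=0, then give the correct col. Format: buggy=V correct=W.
`(lane % 4) + 2*(i % 2)`[18,0]⇒2
lane 18⇒18/4=4, 18 mod 4=2
i=0  r:4+0⇒4  c:2·2+0⇒4
col: 2 vs 4

buggy=2 correct=4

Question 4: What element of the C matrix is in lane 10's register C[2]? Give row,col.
10,4

L=10=>grp=10>>2=2, tig=10&3=2
[2]=>row 2+8=10  col 2·2+0=4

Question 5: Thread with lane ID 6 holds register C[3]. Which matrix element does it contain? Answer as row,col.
9,5

6: gid=1,tid=2
[3] (1+8,2*2+1) = (9,5)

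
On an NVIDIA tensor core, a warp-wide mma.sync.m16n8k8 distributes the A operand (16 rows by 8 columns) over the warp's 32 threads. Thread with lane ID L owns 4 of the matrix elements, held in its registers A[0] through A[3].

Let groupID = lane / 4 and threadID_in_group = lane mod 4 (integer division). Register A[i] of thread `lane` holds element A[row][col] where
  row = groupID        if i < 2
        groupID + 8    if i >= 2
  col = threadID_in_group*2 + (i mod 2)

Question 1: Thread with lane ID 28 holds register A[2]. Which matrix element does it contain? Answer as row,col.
L=28->g=28>>2=7, t=28&3=0
[2]->row 7+8=15  col 0·2+0=0

15,0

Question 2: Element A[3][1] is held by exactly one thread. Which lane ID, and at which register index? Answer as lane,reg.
12,1

r: 3->gid=3,r8=0  c: 1->tid=0,i&1=1
L=3*4+0=12  i=0*2+1=1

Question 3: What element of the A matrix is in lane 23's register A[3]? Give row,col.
lane 23→23/4=5, 23 mod 4=3
i=3  r:5+8→13  c:2·3+1→7

13,7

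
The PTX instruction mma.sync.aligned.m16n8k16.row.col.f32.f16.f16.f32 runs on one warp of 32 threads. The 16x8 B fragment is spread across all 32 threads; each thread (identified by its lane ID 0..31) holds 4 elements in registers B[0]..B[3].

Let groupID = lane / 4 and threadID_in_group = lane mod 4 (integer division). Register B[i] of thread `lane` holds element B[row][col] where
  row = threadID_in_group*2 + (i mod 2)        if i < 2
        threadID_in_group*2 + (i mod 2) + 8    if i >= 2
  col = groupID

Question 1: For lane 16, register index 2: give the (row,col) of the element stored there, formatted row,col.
8,4

L=16->g=16>>2=4, t=16&3=0
[2]->row 0·2+0+8=8  col g=4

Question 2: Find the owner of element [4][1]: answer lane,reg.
6,0

c=1→G=1  r=4→rhi=0,T=2,p=0
L=1*4+2=6  i=0*2+0=0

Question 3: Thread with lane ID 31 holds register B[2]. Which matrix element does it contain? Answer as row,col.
14,7

31: G=7,T=3
[2] (3*2+0+8,7) = (14,7)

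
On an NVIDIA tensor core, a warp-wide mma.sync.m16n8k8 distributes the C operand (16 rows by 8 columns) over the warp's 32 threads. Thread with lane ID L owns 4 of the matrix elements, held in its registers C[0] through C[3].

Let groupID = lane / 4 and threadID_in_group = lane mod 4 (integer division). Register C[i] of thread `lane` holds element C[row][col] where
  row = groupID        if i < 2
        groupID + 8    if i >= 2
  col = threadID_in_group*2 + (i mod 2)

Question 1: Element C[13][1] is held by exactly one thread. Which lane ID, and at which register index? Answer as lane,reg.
20,3

r=13->g=5,rb=1  c=1->t=0,b0=1
L=5*4+0=20  i=1*2+1=3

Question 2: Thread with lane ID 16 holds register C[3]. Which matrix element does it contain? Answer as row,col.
12,1

lane 16: grp=4 (16/4), tig=0 (16%4)
i=3: r=4+8=12, c=0*2+1=1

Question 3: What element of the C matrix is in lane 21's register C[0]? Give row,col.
5,2

lane 21: G=5 (21/4), T=1 (21%4)
i=0: r=5+0=5, c=1*2+0=2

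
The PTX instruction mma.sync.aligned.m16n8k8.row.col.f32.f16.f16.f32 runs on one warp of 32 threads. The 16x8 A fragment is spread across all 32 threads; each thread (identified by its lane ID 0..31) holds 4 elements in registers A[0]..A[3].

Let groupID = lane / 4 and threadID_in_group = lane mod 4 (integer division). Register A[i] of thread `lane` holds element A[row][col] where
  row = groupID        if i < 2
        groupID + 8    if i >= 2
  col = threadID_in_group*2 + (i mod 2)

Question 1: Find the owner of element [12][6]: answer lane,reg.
19,2

r=12->g=4,rb=1  c=6->t=3,b0=0
L=4*4+3=19  i=1*2+0=2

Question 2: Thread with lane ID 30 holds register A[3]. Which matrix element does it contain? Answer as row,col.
lane 30->30/4=7, 30 mod 4=2
i=3  r:7+8->15  c:2·2+1->5

15,5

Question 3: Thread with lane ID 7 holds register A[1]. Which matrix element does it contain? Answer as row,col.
L=7→G=7>>2=1, T=7&3=3
[1]→row 1+0=1  col 3·2+1=7

1,7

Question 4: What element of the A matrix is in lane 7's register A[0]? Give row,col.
1,6

7: grp=1,tig=3
[0] (1+0,3*2+0) = (1,6)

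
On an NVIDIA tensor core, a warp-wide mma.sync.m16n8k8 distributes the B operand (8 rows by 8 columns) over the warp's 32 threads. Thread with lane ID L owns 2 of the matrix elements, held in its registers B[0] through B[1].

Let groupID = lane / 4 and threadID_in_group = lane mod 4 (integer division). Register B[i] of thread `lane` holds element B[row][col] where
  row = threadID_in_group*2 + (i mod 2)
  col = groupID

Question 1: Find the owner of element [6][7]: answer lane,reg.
c=7→G=7  r=6→T=3,p=0
L=7*4+3=31  i=0=0

31,0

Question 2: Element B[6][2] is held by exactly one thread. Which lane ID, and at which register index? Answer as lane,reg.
c=2⇒gr=2  r=6⇒th=3,odd=0
L=2*4+3=11  i=0=0

11,0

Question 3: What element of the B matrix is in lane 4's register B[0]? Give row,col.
0,1

lane 4: g=1 (4/4), t=0 (4%4)
i=0: r=0*2+0=0, c=g=1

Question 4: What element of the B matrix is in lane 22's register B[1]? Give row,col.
5,5

22: G=5,T=2
[1] (2*2+1,5) = (5,5)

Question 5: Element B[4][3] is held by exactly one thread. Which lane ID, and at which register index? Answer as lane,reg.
14,0

c=3->g=3  r=4->t=2,b0=0
L=3*4+2=14  i=0=0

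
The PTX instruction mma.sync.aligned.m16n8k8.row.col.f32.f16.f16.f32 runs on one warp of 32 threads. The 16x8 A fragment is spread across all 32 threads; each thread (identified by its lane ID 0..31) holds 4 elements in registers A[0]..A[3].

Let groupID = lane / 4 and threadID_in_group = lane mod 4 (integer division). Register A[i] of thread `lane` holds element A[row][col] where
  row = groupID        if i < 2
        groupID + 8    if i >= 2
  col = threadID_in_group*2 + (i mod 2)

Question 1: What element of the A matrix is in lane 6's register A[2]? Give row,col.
9,4

6: grp=1,tig=2
[2] (1+8,2*2+0) = (9,4)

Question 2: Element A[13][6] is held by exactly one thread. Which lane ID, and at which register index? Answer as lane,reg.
23,2

r=13->g=5,rb=1  c=6->t=3,b0=0
L=5*4+3=23  i=1*2+0=2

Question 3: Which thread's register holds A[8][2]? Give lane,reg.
1,2

r: 8->gid=0,r8=1  c: 2->tid=1,i&1=0
L=0*4+1=1  i=1*2+0=2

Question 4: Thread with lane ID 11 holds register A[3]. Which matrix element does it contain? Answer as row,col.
L=11⇒gr=11>>2=2, th=11&3=3
[3]⇒row 2+8=10  col 3·2+1=7

10,7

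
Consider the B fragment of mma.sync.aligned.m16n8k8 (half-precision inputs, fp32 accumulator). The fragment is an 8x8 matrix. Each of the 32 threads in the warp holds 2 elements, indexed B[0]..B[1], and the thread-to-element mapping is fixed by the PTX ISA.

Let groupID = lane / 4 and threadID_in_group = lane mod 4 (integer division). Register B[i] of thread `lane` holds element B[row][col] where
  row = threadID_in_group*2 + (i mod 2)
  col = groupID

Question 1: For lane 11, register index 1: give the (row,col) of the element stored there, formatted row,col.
7,2

lane 11=>11/4=2, 11 mod 4=3
i=1  r:2·3+1=>7  c:2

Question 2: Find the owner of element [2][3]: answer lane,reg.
c=3⇒gr=3  r=2⇒th=1,odd=0
L=3*4+1=13  i=0=0

13,0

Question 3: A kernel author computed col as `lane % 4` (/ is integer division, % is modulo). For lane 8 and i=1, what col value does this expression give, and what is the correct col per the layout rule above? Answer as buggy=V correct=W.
buggy=0 correct=2

`lane % 4`[8,1]->0
8: gid=2,tid=0
[1] (0*2+1,2) = (1,2)
col: 0 vs 2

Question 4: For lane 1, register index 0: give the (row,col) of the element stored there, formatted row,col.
L=1→G=1>>2=0, T=1&3=1
[0]→row 1·2+0=2  col G=0

2,0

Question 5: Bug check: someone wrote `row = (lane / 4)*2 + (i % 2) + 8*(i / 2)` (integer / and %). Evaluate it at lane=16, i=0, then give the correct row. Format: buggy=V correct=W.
buggy=8 correct=0

`(lane / 4)*2 + (i % 2) + 8*(i / 2)`[16,0]->8
16: g=4,t=0
[0] (0*2+0,4) = (0,4)
row: 8 vs 0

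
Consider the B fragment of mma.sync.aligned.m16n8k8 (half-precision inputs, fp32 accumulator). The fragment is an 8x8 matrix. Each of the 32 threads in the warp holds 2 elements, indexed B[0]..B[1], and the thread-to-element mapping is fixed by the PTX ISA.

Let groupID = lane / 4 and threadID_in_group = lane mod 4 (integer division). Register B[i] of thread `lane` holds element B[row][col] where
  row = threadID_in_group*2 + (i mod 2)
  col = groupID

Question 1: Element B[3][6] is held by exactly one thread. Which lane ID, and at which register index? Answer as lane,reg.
c: 6->gid=6  r: 3->tid=1,i&1=1
L=6*4+1=25  i=1=1

25,1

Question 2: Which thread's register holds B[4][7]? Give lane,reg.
30,0

c:7=>grp=7  r:4=>tig=2,lo=0
L=7*4+2=30  i=0=0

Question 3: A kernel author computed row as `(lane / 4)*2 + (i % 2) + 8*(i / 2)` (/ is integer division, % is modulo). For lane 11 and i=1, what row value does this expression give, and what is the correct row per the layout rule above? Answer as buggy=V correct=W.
buggy=5 correct=7

`(lane / 4)*2 + (i % 2) + 8*(i / 2)`[11,1]->5
lane 11->11/4=2, 11 mod 4=3
i=1  r:2·3+1->7  c:2
row: 5 vs 7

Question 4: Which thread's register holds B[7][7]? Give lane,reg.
31,1

c:7=>grp=7  r:7=>tig=3,lo=1
L=7*4+3=31  i=1=1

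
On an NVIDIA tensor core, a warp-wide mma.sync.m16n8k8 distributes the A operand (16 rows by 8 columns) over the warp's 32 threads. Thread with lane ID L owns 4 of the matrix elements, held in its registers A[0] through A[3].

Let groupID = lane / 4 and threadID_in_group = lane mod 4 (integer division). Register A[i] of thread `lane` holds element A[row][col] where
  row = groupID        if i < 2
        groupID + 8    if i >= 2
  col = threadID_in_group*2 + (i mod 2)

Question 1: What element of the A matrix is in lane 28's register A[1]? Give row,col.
7,1

lane 28: gr=7 (28/4), th=0 (28%4)
i=1: r=7+0=7, c=0*2+1=1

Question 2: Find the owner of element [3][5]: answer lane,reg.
14,1

r=3→G=3,rhi=0  c=5→T=2,p=1
L=3*4+2=14  i=0*2+1=1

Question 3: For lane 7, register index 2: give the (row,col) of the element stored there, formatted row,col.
7: grp=1,tig=3
[2] (1+8,3*2+0) = (9,6)

9,6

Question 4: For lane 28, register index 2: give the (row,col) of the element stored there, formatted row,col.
lane 28: G=7 (28/4), T=0 (28%4)
i=2: r=7+8=15, c=0*2+0=0

15,0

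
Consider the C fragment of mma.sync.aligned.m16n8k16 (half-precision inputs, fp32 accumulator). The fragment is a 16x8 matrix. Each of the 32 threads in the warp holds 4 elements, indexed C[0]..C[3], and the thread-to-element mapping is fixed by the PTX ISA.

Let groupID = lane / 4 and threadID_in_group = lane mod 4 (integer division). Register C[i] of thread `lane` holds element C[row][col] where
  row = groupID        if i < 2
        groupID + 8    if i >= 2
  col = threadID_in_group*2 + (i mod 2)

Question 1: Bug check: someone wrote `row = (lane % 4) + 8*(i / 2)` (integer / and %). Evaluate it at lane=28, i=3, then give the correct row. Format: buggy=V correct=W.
`(lane % 4) + 8*(i / 2)`[28,3]→8
L=28→G=28>>2=7, T=28&3=0
[3]→row 7+8=15  col 0·2+1=1
row: 8 vs 15

buggy=8 correct=15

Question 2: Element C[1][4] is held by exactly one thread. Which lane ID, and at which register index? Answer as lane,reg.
r=1→G=1,rhi=0  c=4→T=2,p=0
L=1*4+2=6  i=0*2+0=0

6,0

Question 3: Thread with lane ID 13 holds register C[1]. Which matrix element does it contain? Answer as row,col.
3,3

L=13⇒gr=13>>2=3, th=13&3=1
[1]⇒row 3+0=3  col 1·2+1=3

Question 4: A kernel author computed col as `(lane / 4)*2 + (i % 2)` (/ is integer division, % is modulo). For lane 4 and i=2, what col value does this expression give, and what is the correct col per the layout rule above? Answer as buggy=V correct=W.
buggy=2 correct=0

`(lane / 4)*2 + (i % 2)`[4,2]→2
lane 4→4/4=1, 4 mod 4=0
i=2  r:1+8→9  c:2·0+0→0
col: 2 vs 0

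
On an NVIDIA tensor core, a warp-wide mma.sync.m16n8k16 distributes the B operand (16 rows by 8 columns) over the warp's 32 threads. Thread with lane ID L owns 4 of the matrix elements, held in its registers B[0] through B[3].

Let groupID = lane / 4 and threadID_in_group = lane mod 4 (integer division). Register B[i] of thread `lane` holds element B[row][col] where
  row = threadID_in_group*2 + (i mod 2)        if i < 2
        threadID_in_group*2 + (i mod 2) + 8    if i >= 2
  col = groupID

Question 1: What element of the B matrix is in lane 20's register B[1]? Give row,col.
lane 20: G=5 (20/4), T=0 (20%4)
i=1: r=0*2+1+0=1, c=G=5

1,5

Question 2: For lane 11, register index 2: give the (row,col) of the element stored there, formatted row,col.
lane 11->11/4=2, 11 mod 4=3
i=2  r:2·3+0+8->14  c:2

14,2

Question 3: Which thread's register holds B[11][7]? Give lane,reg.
c: 7->gid=7  r: 11->r8=1,tid=1,i&1=1
L=7*4+1=29  i=1*2+1=3

29,3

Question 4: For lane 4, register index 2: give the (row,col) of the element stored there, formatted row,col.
8,1

lane 4->4/4=1, 4 mod 4=0
i=2  r:2·0+0+8->8  c:1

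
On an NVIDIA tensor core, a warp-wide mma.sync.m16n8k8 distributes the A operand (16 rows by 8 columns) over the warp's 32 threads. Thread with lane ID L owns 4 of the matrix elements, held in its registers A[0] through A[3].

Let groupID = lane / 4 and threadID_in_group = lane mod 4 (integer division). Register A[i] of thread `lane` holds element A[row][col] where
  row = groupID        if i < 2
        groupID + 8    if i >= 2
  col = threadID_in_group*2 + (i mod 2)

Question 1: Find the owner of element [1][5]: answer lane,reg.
6,1

r:1=>grp=1,rB=0  c:5=>tig=2,lo=1
L=1*4+2=6  i=0*2+1=1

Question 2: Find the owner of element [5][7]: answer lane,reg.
23,1

r=5->g=5,rb=0  c=7->t=3,b0=1
L=5*4+3=23  i=0*2+1=1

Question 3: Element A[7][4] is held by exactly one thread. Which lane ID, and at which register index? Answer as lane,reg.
r=7⇒gr=7,Rb=0  c=4⇒th=2,odd=0
L=7*4+2=30  i=0*2+0=0

30,0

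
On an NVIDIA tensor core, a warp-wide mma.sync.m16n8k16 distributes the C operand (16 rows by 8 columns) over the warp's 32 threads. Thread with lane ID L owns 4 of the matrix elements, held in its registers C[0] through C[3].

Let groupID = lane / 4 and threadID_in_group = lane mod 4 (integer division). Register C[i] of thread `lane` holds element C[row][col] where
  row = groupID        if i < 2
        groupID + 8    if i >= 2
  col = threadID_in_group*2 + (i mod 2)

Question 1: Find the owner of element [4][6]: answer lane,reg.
r: 4->gid=4,r8=0  c: 6->tid=3,i&1=0
L=4*4+3=19  i=0*2+0=0

19,0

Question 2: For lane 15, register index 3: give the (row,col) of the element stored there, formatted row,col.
lane 15⇒15/4=3, 15 mod 4=3
i=3  r:3+8⇒11  c:2·3+1⇒7

11,7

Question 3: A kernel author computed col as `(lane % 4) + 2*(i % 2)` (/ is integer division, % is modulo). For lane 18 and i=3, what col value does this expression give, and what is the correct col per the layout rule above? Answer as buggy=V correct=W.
`(lane % 4) + 2*(i % 2)`[18,3]->4
L=18->g=18>>2=4, t=18&3=2
[3]->row 4+8=12  col 2·2+1=5
col: 4 vs 5

buggy=4 correct=5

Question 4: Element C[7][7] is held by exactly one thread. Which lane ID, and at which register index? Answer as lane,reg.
31,1

r:7=>grp=7,rB=0  c:7=>tig=3,lo=1
L=7*4+3=31  i=0*2+1=1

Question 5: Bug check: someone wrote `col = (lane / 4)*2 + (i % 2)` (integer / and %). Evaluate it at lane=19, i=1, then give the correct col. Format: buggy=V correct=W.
`(lane / 4)*2 + (i % 2)`[19,1]⇒9
lane 19: gr=4 (19/4), th=3 (19%4)
i=1: r=4+0=4, c=3*2+1=7
col: 9 vs 7

buggy=9 correct=7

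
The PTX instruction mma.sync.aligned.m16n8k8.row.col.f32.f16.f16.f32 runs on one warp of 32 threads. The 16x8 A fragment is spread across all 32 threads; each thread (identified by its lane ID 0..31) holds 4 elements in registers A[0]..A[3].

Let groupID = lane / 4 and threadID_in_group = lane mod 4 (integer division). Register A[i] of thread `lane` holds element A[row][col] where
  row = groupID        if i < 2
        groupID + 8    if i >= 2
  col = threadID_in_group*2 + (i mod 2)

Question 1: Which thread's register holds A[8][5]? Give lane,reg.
r=8→G=0,rhi=1  c=5→T=2,p=1
L=0*4+2=2  i=1*2+1=3

2,3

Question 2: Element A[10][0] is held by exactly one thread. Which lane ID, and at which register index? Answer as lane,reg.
r:10=>grp=2,rB=1  c:0=>tig=0,lo=0
L=2*4+0=8  i=1*2+0=2

8,2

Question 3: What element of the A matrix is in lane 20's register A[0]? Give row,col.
lane 20: gr=5 (20/4), th=0 (20%4)
i=0: r=5+0=5, c=0*2+0=0

5,0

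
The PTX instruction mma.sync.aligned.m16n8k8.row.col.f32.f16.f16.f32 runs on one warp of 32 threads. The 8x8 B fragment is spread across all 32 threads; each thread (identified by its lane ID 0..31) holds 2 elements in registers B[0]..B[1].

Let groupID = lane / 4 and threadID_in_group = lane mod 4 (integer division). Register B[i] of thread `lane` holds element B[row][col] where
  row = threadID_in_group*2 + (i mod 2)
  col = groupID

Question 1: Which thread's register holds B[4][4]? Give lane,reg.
18,0

c=4->g=4  r=4->t=2,b0=0
L=4*4+2=18  i=0=0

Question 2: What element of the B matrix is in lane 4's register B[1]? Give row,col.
1,1

L=4→G=4>>2=1, T=4&3=0
[1]→row 0·2+1=1  col G=1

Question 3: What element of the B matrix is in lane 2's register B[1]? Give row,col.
lane 2→2/4=0, 2 mod 4=2
i=1  r:2·2+1→5  c:0

5,0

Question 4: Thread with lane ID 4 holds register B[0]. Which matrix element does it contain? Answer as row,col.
lane 4: grp=1 (4/4), tig=0 (4%4)
i=0: r=0*2+0=0, c=grp=1

0,1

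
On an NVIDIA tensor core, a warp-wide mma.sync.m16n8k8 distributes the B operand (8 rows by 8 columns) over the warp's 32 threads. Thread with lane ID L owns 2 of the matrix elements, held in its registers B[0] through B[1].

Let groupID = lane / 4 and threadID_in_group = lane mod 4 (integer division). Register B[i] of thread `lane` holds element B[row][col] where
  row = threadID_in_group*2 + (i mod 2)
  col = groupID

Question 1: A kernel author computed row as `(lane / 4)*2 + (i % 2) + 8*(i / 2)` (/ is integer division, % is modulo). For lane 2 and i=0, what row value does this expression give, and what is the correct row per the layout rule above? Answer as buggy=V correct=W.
buggy=0 correct=4

`(lane / 4)*2 + (i % 2) + 8*(i / 2)`[2,0]⇒0
lane 2: gr=0 (2/4), th=2 (2%4)
i=0: r=2*2+0=4, c=gr=0
row: 0 vs 4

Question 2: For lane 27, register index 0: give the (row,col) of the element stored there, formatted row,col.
6,6

lane 27⇒27/4=6, 27 mod 4=3
i=0  r:2·3+0⇒6  c:6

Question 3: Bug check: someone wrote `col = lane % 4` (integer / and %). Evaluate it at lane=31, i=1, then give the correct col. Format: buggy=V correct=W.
`lane % 4`[31,1]->3
lane 31: gid=7 (31/4), tid=3 (31%4)
i=1: r=3*2+1=7, c=gid=7
col: 3 vs 7

buggy=3 correct=7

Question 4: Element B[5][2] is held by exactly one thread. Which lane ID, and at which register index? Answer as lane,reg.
10,1

c=2⇒gr=2  r=5⇒th=2,odd=1
L=2*4+2=10  i=1=1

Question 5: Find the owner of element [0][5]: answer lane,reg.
c=5→G=5  r=0→T=0,p=0
L=5*4+0=20  i=0=0

20,0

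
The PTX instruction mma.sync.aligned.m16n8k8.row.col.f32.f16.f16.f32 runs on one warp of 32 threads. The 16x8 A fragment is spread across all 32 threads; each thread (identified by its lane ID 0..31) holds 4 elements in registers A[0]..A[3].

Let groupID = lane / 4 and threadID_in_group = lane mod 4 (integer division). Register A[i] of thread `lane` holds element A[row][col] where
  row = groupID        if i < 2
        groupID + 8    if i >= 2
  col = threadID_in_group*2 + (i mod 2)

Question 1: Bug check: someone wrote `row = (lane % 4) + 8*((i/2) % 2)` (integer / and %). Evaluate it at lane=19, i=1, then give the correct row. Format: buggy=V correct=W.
buggy=3 correct=4

`(lane % 4) + 8*((i/2) % 2)`[19,1]⇒3
lane 19: gr=4 (19/4), th=3 (19%4)
i=1: r=4+0=4, c=3*2+1=7
row: 3 vs 4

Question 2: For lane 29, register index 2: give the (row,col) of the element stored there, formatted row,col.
15,2

lane 29: gr=7 (29/4), th=1 (29%4)
i=2: r=7+8=15, c=1*2+0=2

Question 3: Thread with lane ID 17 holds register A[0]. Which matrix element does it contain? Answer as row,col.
lane 17: G=4 (17/4), T=1 (17%4)
i=0: r=4+0=4, c=1*2+0=2

4,2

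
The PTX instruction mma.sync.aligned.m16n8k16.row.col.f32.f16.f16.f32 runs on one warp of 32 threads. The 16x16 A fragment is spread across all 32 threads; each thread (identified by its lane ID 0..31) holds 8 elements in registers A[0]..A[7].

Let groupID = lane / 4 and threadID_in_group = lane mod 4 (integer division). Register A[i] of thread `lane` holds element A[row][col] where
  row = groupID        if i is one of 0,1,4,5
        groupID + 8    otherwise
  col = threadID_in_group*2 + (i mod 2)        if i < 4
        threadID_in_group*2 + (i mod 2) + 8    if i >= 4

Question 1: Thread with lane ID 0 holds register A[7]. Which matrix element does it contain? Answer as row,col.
8,9

0: g=0,t=0
[7] (0+8,0*2+1+8) = (8,9)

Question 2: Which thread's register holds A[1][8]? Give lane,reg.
4,4

r=1⇒gr=1,Rb=0  c=8⇒Cb=1,th=0,odd=0
L=1*4+0=4  i=1*4+0*2+0=4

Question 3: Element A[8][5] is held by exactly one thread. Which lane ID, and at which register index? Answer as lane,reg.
r=8→G=0,rhi=1  c=5→chi=0,T=2,p=1
L=0*4+2=2  i=0*4+1*2+1=3

2,3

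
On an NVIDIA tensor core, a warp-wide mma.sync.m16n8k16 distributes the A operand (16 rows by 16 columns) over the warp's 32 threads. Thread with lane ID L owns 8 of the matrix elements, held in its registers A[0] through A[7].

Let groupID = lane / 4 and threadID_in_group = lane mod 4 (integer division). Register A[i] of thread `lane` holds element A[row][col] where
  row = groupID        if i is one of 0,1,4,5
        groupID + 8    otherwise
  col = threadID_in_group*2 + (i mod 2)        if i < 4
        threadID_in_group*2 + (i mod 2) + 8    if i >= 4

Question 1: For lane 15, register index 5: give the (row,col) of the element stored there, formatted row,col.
15: gr=3,th=3
[5] (3+0,3*2+1+8) = (3,15)

3,15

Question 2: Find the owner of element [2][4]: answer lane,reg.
10,0

r: 2->gid=2,r8=0  c: 4->c8=0,tid=2,i&1=0
L=2*4+2=10  i=0*4+0*2+0=0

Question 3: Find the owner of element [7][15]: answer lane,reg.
31,5

r=7⇒gr=7,Rb=0  c=15⇒Cb=1,th=3,odd=1
L=7*4+3=31  i=1*4+0*2+1=5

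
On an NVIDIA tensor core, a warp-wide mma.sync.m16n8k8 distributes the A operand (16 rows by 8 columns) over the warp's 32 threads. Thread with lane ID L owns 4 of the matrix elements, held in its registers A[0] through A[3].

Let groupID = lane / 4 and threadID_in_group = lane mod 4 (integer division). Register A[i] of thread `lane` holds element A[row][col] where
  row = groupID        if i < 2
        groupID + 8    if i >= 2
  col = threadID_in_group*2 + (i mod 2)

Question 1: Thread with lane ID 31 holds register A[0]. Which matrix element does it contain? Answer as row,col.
7,6

31: grp=7,tig=3
[0] (7+0,3*2+0) = (7,6)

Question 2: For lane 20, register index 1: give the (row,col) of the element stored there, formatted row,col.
5,1

lane 20→20/4=5, 20 mod 4=0
i=1  r:5+0→5  c:2·0+1→1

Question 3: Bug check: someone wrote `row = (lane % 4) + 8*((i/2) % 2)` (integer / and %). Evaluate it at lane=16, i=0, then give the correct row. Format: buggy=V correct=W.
buggy=0 correct=4

`(lane % 4) + 8*((i/2) % 2)`[16,0]->0
lane 16->16/4=4, 16 mod 4=0
i=0  r:4+0->4  c:2·0+0->0
row: 0 vs 4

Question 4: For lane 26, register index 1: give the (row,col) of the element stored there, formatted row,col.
L=26⇒gr=26>>2=6, th=26&3=2
[1]⇒row 6+0=6  col 2·2+1=5

6,5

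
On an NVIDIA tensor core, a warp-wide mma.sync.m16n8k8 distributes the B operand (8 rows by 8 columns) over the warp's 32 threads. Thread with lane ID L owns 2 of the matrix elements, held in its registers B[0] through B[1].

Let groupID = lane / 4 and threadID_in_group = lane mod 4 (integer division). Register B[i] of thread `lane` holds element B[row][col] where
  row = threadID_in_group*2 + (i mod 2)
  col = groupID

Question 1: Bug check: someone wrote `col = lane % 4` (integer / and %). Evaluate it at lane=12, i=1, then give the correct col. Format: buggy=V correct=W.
`lane % 4`[12,1]->0
lane 12->12/4=3, 12 mod 4=0
i=1  r:2·0+1->1  c:3
col: 0 vs 3

buggy=0 correct=3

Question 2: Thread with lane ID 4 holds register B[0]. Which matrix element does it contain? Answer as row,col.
0,1

4: gid=1,tid=0
[0] (0*2+0,1) = (0,1)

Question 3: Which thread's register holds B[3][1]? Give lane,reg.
5,1

c=1->g=1  r=3->t=1,b0=1
L=1*4+1=5  i=1=1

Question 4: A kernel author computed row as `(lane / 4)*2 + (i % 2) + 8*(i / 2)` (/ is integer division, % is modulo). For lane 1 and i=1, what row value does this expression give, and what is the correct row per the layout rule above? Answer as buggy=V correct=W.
buggy=1 correct=3

`(lane / 4)*2 + (i % 2) + 8*(i / 2)`[1,1]⇒1
L=1⇒gr=1>>2=0, th=1&3=1
[1]⇒row 1·2+1=3  col gr=0
row: 1 vs 3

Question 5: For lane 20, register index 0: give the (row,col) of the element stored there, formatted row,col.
0,5

20: gid=5,tid=0
[0] (0*2+0,5) = (0,5)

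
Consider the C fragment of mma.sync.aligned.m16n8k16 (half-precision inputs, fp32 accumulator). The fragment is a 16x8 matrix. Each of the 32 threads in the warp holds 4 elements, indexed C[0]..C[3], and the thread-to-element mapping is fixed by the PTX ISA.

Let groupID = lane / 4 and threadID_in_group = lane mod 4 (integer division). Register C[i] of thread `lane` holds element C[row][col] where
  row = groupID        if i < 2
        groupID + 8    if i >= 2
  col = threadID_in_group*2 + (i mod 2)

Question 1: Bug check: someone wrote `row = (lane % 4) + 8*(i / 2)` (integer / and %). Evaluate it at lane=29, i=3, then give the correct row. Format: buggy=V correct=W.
`(lane % 4) + 8*(i / 2)`[29,3]→9
lane 29→29/4=7, 29 mod 4=1
i=3  r:7+8→15  c:2·1+1→3
row: 9 vs 15

buggy=9 correct=15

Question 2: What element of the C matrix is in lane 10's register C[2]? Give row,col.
10,4

lane 10->10/4=2, 10 mod 4=2
i=2  r:2+8->10  c:2·2+0->4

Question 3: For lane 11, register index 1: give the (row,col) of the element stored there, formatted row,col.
2,7

lane 11: grp=2 (11/4), tig=3 (11%4)
i=1: r=2+0=2, c=3*2+1=7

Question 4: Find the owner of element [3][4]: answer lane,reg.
r: 3->gid=3,r8=0  c: 4->tid=2,i&1=0
L=3*4+2=14  i=0*2+0=0

14,0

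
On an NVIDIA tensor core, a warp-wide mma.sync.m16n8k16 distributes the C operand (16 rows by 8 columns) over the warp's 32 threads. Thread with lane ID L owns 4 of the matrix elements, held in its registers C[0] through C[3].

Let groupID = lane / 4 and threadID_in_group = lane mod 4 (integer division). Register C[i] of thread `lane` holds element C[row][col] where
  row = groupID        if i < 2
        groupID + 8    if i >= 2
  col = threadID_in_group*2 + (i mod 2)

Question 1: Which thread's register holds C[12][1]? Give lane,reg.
r=12→G=4,rhi=1  c=1→T=0,p=1
L=4*4+0=16  i=1*2+1=3

16,3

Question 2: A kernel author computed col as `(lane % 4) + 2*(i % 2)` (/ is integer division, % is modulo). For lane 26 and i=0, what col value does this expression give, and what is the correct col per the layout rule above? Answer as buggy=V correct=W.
buggy=2 correct=4

`(lane % 4) + 2*(i % 2)`[26,0]⇒2
lane 26: gr=6 (26/4), th=2 (26%4)
i=0: r=6+0=6, c=2*2+0=4
col: 2 vs 4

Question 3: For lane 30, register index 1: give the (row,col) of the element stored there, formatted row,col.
lane 30->30/4=7, 30 mod 4=2
i=1  r:7+0->7  c:2·2+1->5

7,5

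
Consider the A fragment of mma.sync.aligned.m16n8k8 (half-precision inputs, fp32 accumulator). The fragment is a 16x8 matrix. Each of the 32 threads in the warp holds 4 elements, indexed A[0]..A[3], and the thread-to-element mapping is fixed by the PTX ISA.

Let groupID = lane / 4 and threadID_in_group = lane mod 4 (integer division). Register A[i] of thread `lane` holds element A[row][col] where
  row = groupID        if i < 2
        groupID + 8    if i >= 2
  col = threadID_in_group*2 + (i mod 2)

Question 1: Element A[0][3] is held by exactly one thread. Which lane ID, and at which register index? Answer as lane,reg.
1,1

r=0->g=0,rb=0  c=3->t=1,b0=1
L=0*4+1=1  i=0*2+1=1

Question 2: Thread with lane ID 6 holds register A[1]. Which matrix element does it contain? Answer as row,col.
1,5

6: gr=1,th=2
[1] (1+0,2*2+1) = (1,5)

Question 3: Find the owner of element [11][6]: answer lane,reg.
15,2

r=11→G=3,rhi=1  c=6→T=3,p=0
L=3*4+3=15  i=1*2+0=2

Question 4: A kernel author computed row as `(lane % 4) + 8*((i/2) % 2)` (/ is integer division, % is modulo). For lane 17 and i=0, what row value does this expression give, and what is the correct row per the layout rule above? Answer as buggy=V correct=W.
`(lane % 4) + 8*((i/2) % 2)`[17,0]⇒1
L=17⇒gr=17>>2=4, th=17&3=1
[0]⇒row 4+0=4  col 1·2+0=2
row: 1 vs 4

buggy=1 correct=4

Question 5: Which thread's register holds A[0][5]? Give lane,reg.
r:0=>grp=0,rB=0  c:5=>tig=2,lo=1
L=0*4+2=2  i=0*2+1=1

2,1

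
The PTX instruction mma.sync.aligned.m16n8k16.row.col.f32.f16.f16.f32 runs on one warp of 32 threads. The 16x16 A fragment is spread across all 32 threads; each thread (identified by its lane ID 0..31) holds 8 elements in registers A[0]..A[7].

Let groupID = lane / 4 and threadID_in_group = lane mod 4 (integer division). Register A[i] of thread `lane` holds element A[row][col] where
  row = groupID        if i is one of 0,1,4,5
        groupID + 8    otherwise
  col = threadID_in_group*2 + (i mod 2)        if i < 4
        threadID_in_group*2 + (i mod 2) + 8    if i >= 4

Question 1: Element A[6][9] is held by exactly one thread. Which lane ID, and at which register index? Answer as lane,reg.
r=6⇒gr=6,Rb=0  c=9⇒Cb=1,th=0,odd=1
L=6*4+0=24  i=1*4+0*2+1=5

24,5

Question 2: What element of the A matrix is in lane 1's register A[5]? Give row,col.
0,11

lane 1: g=0 (1/4), t=1 (1%4)
i=5: r=0+0=0, c=1*2+1+8=11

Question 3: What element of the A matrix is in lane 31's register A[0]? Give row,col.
lane 31: gr=7 (31/4), th=3 (31%4)
i=0: r=7+0=7, c=3*2+0+0=6

7,6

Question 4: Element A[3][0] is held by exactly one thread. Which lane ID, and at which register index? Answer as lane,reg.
12,0

r=3->g=3,rb=0  c=0->cb=0,t=0,b0=0
L=3*4+0=12  i=0*4+0*2+0=0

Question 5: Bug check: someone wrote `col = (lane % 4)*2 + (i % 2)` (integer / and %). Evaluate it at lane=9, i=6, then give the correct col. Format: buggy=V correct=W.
`(lane % 4)*2 + (i % 2)`[9,6]→2
L=9→G=9>>2=2, T=9&3=1
[6]→row 2+8=10  col 1·2+0+8=10
col: 2 vs 10

buggy=2 correct=10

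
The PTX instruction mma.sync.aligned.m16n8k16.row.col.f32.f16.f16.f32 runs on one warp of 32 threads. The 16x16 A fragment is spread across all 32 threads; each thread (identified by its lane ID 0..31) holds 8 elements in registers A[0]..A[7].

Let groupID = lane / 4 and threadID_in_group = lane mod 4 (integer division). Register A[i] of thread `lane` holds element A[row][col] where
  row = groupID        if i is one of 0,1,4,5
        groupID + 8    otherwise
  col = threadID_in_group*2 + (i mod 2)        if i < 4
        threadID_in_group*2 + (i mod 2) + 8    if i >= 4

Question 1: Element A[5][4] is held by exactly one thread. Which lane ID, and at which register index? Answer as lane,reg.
r=5→G=5,rhi=0  c=4→chi=0,T=2,p=0
L=5*4+2=22  i=0*4+0*2+0=0

22,0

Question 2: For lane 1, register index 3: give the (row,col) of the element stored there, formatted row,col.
L=1=>grp=1>>2=0, tig=1&3=1
[3]=>row 0+8=8  col 1·2+1+0=3

8,3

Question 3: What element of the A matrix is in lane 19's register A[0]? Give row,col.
4,6

19: g=4,t=3
[0] (4+0,3*2+0+0) = (4,6)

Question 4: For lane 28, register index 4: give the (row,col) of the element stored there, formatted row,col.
7,8

L=28=>grp=28>>2=7, tig=28&3=0
[4]=>row 7+0=7  col 0·2+0+8=8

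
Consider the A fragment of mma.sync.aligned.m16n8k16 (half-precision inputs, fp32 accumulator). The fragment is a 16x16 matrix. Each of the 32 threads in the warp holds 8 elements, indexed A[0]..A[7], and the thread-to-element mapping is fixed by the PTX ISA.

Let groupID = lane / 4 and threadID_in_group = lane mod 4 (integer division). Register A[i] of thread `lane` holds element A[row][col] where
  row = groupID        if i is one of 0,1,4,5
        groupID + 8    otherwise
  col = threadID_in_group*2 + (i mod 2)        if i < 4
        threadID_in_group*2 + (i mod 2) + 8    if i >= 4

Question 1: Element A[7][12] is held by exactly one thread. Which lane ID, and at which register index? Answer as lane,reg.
r=7->g=7,rb=0  c=12->cb=1,t=2,b0=0
L=7*4+2=30  i=1*4+0*2+0=4

30,4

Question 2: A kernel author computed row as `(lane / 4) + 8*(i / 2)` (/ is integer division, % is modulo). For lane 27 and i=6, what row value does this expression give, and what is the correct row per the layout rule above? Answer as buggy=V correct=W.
`(lane / 4) + 8*(i / 2)`[27,6]→30
lane 27→27/4=6, 27 mod 4=3
i=6  r:6+8→14  c:2·3+0+8→14
row: 30 vs 14

buggy=30 correct=14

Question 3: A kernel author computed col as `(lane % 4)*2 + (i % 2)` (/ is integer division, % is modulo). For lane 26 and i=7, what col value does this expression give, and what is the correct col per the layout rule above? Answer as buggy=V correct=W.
`(lane % 4)*2 + (i % 2)`[26,7]->5
lane 26: g=6 (26/4), t=2 (26%4)
i=7: r=6+8=14, c=2*2+1+8=13
col: 5 vs 13

buggy=5 correct=13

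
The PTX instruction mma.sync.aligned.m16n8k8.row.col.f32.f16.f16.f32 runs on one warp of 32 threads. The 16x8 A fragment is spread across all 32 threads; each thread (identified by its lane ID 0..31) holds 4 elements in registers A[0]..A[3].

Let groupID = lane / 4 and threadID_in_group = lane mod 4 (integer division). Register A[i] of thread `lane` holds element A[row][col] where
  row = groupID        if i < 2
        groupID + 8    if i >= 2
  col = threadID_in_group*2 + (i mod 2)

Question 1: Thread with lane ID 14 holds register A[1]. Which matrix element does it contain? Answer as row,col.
14: gr=3,th=2
[1] (3+0,2*2+1) = (3,5)

3,5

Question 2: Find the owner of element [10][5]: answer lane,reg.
10,3

r: 10->gid=2,r8=1  c: 5->tid=2,i&1=1
L=2*4+2=10  i=1*2+1=3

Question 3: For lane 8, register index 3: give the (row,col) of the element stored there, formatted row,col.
10,1

L=8->g=8>>2=2, t=8&3=0
[3]->row 2+8=10  col 0·2+1=1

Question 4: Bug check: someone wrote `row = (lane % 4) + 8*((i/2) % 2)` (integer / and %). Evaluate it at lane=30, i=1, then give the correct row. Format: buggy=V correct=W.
buggy=2 correct=7

`(lane % 4) + 8*((i/2) % 2)`[30,1]→2
L=30→G=30>>2=7, T=30&3=2
[1]→row 7+0=7  col 2·2+1=5
row: 2 vs 7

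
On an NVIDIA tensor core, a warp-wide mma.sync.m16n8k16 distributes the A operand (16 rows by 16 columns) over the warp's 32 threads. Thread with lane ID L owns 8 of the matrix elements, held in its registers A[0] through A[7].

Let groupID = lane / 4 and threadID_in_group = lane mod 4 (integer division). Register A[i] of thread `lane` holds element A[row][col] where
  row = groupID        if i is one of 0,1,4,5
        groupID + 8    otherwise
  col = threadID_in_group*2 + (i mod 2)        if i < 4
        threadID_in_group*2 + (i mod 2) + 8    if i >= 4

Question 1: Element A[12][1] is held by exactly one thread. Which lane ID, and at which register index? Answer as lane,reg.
16,3

r=12→G=4,rhi=1  c=1→chi=0,T=0,p=1
L=4*4+0=16  i=0*4+1*2+1=3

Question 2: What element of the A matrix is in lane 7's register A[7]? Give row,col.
9,15

7: gr=1,th=3
[7] (1+8,3*2+1+8) = (9,15)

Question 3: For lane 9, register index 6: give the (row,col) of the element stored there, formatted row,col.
10,10

9: gr=2,th=1
[6] (2+8,1*2+0+8) = (10,10)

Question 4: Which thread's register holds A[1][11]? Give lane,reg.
r=1→G=1,rhi=0  c=11→chi=1,T=1,p=1
L=1*4+1=5  i=1*4+0*2+1=5

5,5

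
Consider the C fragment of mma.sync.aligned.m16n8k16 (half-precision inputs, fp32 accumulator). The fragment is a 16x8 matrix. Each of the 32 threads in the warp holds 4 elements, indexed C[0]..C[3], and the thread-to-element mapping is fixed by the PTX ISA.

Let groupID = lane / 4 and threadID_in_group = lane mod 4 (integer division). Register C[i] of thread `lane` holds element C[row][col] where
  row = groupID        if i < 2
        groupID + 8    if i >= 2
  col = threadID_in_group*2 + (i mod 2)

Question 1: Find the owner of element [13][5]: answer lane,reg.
r=13→G=5,rhi=1  c=5→T=2,p=1
L=5*4+2=22  i=1*2+1=3

22,3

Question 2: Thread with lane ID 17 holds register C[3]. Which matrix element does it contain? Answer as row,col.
lane 17=>17/4=4, 17 mod 4=1
i=3  r:4+8=>12  c:2·1+1=>3

12,3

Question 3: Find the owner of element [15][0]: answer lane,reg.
28,2

r: 15->gid=7,r8=1  c: 0->tid=0,i&1=0
L=7*4+0=28  i=1*2+0=2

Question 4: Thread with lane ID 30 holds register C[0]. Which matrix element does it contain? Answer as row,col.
7,4

30: gr=7,th=2
[0] (7+0,2*2+0) = (7,4)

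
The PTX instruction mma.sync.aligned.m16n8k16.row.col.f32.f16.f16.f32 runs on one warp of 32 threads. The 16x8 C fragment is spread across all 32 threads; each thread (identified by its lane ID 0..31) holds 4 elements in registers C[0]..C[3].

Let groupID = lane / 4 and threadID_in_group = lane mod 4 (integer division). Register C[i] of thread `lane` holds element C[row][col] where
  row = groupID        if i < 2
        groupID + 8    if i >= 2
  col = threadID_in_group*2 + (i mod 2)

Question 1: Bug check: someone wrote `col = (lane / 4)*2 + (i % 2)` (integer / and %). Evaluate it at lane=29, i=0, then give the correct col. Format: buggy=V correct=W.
buggy=14 correct=2

`(lane / 4)*2 + (i % 2)`[29,0]=>14
lane 29=>29/4=7, 29 mod 4=1
i=0  r:7+0=>7  c:2·1+0=>2
col: 14 vs 2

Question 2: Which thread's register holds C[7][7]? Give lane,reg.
r=7→G=7,rhi=0  c=7→T=3,p=1
L=7*4+3=31  i=0*2+1=1

31,1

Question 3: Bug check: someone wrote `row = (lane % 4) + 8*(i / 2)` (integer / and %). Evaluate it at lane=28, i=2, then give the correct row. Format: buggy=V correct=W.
buggy=8 correct=15

`(lane % 4) + 8*(i / 2)`[28,2]->8
lane 28->28/4=7, 28 mod 4=0
i=2  r:7+8->15  c:2·0+0->0
row: 8 vs 15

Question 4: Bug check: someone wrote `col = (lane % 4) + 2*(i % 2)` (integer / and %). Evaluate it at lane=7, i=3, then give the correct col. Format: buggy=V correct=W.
`(lane % 4) + 2*(i % 2)`[7,3]->5
lane 7->7/4=1, 7 mod 4=3
i=3  r:1+8->9  c:2·3+1->7
col: 5 vs 7

buggy=5 correct=7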